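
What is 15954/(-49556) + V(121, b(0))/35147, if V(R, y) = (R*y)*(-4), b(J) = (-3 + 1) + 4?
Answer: -304352723/870872366 ≈ -0.34948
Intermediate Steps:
b(J) = 2 (b(J) = -2 + 4 = 2)
V(R, y) = -4*R*y
15954/(-49556) + V(121, b(0))/35147 = 15954/(-49556) - 4*121*2/35147 = 15954*(-1/49556) - 968*1/35147 = -7977/24778 - 968/35147 = -304352723/870872366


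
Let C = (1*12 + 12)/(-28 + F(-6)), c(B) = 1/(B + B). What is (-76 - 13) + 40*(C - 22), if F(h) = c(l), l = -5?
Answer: -281889/281 ≈ -1003.2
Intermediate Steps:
c(B) = 1/(2*B)
F(h) = -⅒ (F(h) = (½)/(-5) = (½)*(-⅕) = -⅒)
C = -240/281 (C = (1*12 + 12)/(-28 - ⅒) = (12 + 12)/(-281/10) = 24*(-10/281) = -240/281 ≈ -0.85409)
(-76 - 13) + 40*(C - 22) = (-76 - 13) + 40*(-240/281 - 22) = -89 + 40*(-6422/281) = -89 - 256880/281 = -281889/281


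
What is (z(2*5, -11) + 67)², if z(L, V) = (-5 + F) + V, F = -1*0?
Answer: 2601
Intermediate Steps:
F = 0
z(L, V) = -5 + V (z(L, V) = (-5 + 0) + V = -5 + V)
(z(2*5, -11) + 67)² = ((-5 - 11) + 67)² = (-16 + 67)² = 51² = 2601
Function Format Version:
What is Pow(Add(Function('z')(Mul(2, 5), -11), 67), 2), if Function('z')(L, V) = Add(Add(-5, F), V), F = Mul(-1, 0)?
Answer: 2601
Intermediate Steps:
F = 0
Function('z')(L, V) = Add(-5, V) (Function('z')(L, V) = Add(Add(-5, 0), V) = Add(-5, V))
Pow(Add(Function('z')(Mul(2, 5), -11), 67), 2) = Pow(Add(Add(-5, -11), 67), 2) = Pow(Add(-16, 67), 2) = Pow(51, 2) = 2601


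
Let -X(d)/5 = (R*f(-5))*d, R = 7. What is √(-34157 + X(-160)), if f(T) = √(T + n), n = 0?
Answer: √(-34157 + 5600*I*√5) ≈ 33.339 + 187.8*I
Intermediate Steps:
f(T) = √T (f(T) = √(T + 0) = √T)
X(d) = -35*I*d*√5 (X(d) = -5*7*√(-5)*d = -5*7*(I*√5)*d = -5*7*I*√5*d = -35*I*d*√5)
√(-34157 + X(-160)) = √(-34157 - 35*I*(-160)*√5) = √(-34157 + 5600*I*√5)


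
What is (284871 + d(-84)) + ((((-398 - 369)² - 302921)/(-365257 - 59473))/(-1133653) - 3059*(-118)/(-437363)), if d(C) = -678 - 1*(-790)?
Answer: 30007016680280239884407/105294363457387235 ≈ 2.8498e+5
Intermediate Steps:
d(C) = 112 (d(C) = -678 + 790 = 112)
(284871 + d(-84)) + ((((-398 - 369)² - 302921)/(-365257 - 59473))/(-1133653) - 3059*(-118)/(-437363)) = (284871 + 112) + ((((-398 - 369)² - 302921)/(-365257 - 59473))/(-1133653) - 3059*(-118)/(-437363)) = 284983 + ((((-767)² - 302921)/(-424730))*(-1/1133653) + 360962*(-1/437363)) = 284983 + (((588289 - 302921)*(-1/424730))*(-1/1133653) - 360962/437363) = 284983 + ((285368*(-1/424730))*(-1/1133653) - 360962/437363) = 284983 + (-142684/212365*(-1/1133653) - 360962/437363) = 284983 + (142684/240748219345 - 360962/437363) = 284983 - 86900896346507598/105294363457387235 = 30007016680280239884407/105294363457387235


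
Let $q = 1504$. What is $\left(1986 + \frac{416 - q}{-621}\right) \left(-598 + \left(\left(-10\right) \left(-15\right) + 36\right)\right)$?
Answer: $- \frac{508570328}{621} \approx -8.1895 \cdot 10^{5}$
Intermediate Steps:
$\left(1986 + \frac{416 - q}{-621}\right) \left(-598 + \left(\left(-10\right) \left(-15\right) + 36\right)\right) = \left(1986 + \frac{416 - 1504}{-621}\right) \left(-598 + \left(\left(-10\right) \left(-15\right) + 36\right)\right) = \left(1986 + \left(416 - 1504\right) \left(- \frac{1}{621}\right)\right) \left(-598 + \left(150 + 36\right)\right) = \left(1986 - - \frac{1088}{621}\right) \left(-598 + 186\right) = \left(1986 + \frac{1088}{621}\right) \left(-412\right) = \frac{1234394}{621} \left(-412\right) = - \frac{508570328}{621}$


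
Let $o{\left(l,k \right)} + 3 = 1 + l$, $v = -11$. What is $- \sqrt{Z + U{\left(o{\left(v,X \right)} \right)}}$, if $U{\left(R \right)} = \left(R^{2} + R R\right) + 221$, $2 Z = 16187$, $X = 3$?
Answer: $- \frac{\sqrt{34610}}{2} \approx -93.019$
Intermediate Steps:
$o{\left(l,k \right)} = -2 + l$ ($o{\left(l,k \right)} = -3 + \left(1 + l\right) = -2 + l$)
$Z = \frac{16187}{2}$ ($Z = \frac{1}{2} \cdot 16187 = \frac{16187}{2} \approx 8093.5$)
$U{\left(R \right)} = 221 + 2 R^{2}$ ($U{\left(R \right)} = \left(R^{2} + R^{2}\right) + 221 = 2 R^{2} + 221 = 221 + 2 R^{2}$)
$- \sqrt{Z + U{\left(o{\left(v,X \right)} \right)}} = - \sqrt{\frac{16187}{2} + \left(221 + 2 \left(-2 - 11\right)^{2}\right)} = - \sqrt{\frac{16187}{2} + \left(221 + 2 \left(-13\right)^{2}\right)} = - \sqrt{\frac{16187}{2} + \left(221 + 2 \cdot 169\right)} = - \sqrt{\frac{16187}{2} + \left(221 + 338\right)} = - \sqrt{\frac{16187}{2} + 559} = - \sqrt{\frac{17305}{2}} = - \frac{\sqrt{34610}}{2}$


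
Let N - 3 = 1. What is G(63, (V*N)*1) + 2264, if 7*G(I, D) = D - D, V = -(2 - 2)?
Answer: 2264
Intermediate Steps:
N = 4 (N = 3 + 1 = 4)
V = 0 (V = -1*0 = 0)
G(I, D) = 0 (G(I, D) = (D - D)/7 = (1/7)*0 = 0)
G(63, (V*N)*1) + 2264 = 0 + 2264 = 2264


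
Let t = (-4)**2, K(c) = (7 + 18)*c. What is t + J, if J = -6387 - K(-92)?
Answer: -4071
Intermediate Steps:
K(c) = 25*c
t = 16
J = -4087 (J = -6387 - 25*(-92) = -6387 - 1*(-2300) = -6387 + 2300 = -4087)
t + J = 16 - 4087 = -4071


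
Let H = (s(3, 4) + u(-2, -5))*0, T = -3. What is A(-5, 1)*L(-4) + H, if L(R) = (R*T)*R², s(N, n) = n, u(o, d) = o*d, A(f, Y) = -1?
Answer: -192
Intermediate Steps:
u(o, d) = d*o
H = 0 (H = (4 - 5*(-2))*0 = (4 + 10)*0 = 14*0 = 0)
L(R) = -3*R³ (L(R) = (R*(-3))*R² = (-3*R)*R² = -3*R³)
A(-5, 1)*L(-4) + H = -(-3)*(-4)³ + 0 = -(-3)*(-64) + 0 = -1*192 + 0 = -192 + 0 = -192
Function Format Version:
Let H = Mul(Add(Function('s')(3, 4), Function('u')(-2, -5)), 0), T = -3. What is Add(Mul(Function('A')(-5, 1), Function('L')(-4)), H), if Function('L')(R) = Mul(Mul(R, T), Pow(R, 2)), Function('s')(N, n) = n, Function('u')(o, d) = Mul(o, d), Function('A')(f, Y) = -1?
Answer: -192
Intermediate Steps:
Function('u')(o, d) = Mul(d, o)
H = 0 (H = Mul(Add(4, Mul(-5, -2)), 0) = Mul(Add(4, 10), 0) = Mul(14, 0) = 0)
Function('L')(R) = Mul(-3, Pow(R, 3)) (Function('L')(R) = Mul(Mul(R, -3), Pow(R, 2)) = Mul(Mul(-3, R), Pow(R, 2)) = Mul(-3, Pow(R, 3)))
Add(Mul(Function('A')(-5, 1), Function('L')(-4)), H) = Add(Mul(-1, Mul(-3, Pow(-4, 3))), 0) = Add(Mul(-1, Mul(-3, -64)), 0) = Add(Mul(-1, 192), 0) = Add(-192, 0) = -192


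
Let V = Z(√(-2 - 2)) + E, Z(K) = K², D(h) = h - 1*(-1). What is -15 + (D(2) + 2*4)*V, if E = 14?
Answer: 95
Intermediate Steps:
D(h) = 1 + h (D(h) = h + 1 = 1 + h)
V = 10 (V = (√(-2 - 2))² + 14 = (√(-4))² + 14 = (2*I)² + 14 = -4 + 14 = 10)
-15 + (D(2) + 2*4)*V = -15 + ((1 + 2) + 2*4)*10 = -15 + (3 + 8)*10 = -15 + 11*10 = -15 + 110 = 95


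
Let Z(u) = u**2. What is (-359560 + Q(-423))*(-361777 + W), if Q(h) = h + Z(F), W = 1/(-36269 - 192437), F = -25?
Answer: 14866742978189277/114353 ≈ 1.3001e+11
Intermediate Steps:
W = -1/228706 (W = 1/(-228706) = -1/228706 ≈ -4.3724e-6)
Q(h) = 625 + h (Q(h) = h + (-25)**2 = h + 625 = 625 + h)
(-359560 + Q(-423))*(-361777 + W) = (-359560 + (625 - 423))*(-361777 - 1/228706) = (-359560 + 202)*(-82740570563/228706) = -359358*(-82740570563/228706) = 14866742978189277/114353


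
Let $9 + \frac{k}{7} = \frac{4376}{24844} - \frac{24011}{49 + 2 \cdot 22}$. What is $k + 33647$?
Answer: $\frac{18355676779}{577623} \approx 31778.0$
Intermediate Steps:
$k = - \frac{1079604302}{577623}$ ($k = -63 + 7 \left(\frac{4376}{24844} - \frac{24011}{49 + 2 \cdot 22}\right) = -63 + 7 \left(4376 \cdot \frac{1}{24844} - \frac{24011}{49 + 44}\right) = -63 + 7 \left(\frac{1094}{6211} - \frac{24011}{93}\right) = -63 + 7 \left(- \frac{149030579}{577623}\right) = -63 - \frac{1043214053}{577623} = - \frac{1079604302}{577623} \approx -1869.0$)
$k + 33647 = - \frac{1079604302}{577623} + 33647 = \frac{18355676779}{577623}$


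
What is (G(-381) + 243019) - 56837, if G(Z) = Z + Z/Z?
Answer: 185802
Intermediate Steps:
G(Z) = 1 + Z (G(Z) = Z + 1 = 1 + Z)
(G(-381) + 243019) - 56837 = ((1 - 381) + 243019) - 56837 = (-380 + 243019) - 56837 = 242639 - 56837 = 185802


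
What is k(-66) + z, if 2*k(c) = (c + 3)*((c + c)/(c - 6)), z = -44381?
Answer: -177755/4 ≈ -44439.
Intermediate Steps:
k(c) = c*(3 + c)/(-6 + c) (k(c) = ((c + 3)*((c + c)/(c - 6)))/2 = ((3 + c)*((2*c)/(-6 + c)))/2 = ((3 + c)*(2*c/(-6 + c)))/2 = (2*c*(3 + c)/(-6 + c))/2 = c*(3 + c)/(-6 + c))
k(-66) + z = -66*(3 - 66)/(-6 - 66) - 44381 = -66*(-63)/(-72) - 44381 = -66*(-1/72)*(-63) - 44381 = -231/4 - 44381 = -177755/4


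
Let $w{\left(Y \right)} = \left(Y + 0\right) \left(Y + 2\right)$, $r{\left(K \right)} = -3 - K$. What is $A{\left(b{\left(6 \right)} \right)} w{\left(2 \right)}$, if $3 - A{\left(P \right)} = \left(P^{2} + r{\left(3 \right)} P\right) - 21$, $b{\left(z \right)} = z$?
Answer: $192$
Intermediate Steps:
$w{\left(Y \right)} = Y \left(2 + Y\right)$
$A{\left(P \right)} = 24 - P^{2} + 6 P$ ($A{\left(P \right)} = 3 - \left(\left(P^{2} + \left(-3 - 3\right) P\right) - 21\right) = 3 - \left(\left(P^{2} - 6 P\right) - 21\right) = 3 - \left(-21 + P^{2} - 6 P\right) = 3 + \left(21 - P^{2} + 6 P\right) = 24 - P^{2} + 6 P$)
$A{\left(b{\left(6 \right)} \right)} w{\left(2 \right)} = \left(24 - 6^{2} + 6 \cdot 6\right) 2 \left(2 + 2\right) = \left(24 - 36 + 36\right) 2 \cdot 4 = \left(24 - 36 + 36\right) 8 = 24 \cdot 8 = 192$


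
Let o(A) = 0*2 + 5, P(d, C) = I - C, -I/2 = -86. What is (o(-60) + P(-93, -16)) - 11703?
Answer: -11510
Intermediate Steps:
I = 172 (I = -2*(-86) = 172)
P(d, C) = 172 - C
o(A) = 5 (o(A) = 0 + 5 = 5)
(o(-60) + P(-93, -16)) - 11703 = (5 + (172 - 1*(-16))) - 11703 = (5 + (172 + 16)) - 11703 = (5 + 188) - 11703 = 193 - 11703 = -11510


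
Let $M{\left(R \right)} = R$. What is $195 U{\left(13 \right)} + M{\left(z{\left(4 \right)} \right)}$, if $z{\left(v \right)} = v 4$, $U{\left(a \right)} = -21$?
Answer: $-4079$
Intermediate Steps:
$z{\left(v \right)} = 4 v$
$195 U{\left(13 \right)} + M{\left(z{\left(4 \right)} \right)} = 195 \left(-21\right) + 4 \cdot 4 = -4095 + 16 = -4079$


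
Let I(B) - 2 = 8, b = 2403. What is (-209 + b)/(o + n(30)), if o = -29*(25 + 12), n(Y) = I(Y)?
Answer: -2194/1063 ≈ -2.0640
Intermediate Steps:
I(B) = 10 (I(B) = 2 + 8 = 10)
n(Y) = 10
o = -1073 (o = -29*37 = -1073)
(-209 + b)/(o + n(30)) = (-209 + 2403)/(-1073 + 10) = 2194/(-1063) = 2194*(-1/1063) = -2194/1063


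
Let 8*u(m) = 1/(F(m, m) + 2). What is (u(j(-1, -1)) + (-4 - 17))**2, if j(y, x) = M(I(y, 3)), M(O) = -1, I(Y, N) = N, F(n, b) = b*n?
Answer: 253009/576 ≈ 439.25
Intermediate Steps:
j(y, x) = -1
u(m) = 1/(8*(2 + m**2)) (u(m) = 1/(8*(m*m + 2)) = 1/(8*(m**2 + 2)) = 1/(8*(2 + m**2)))
(u(j(-1, -1)) + (-4 - 17))**2 = (1/(8*(2 + (-1)**2)) + (-4 - 17))**2 = (1/(8*(2 + 1)) - 21)**2 = ((1/8)/3 - 21)**2 = ((1/8)*(1/3) - 21)**2 = (1/24 - 21)**2 = (-503/24)**2 = 253009/576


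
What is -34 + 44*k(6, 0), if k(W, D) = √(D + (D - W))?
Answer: -34 + 44*I*√6 ≈ -34.0 + 107.78*I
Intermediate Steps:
k(W, D) = √(-W + 2*D)
-34 + 44*k(6, 0) = -34 + 44*√(-1*6 + 2*0) = -34 + 44*√(-6 + 0) = -34 + 44*√(-6) = -34 + 44*(I*√6) = -34 + 44*I*√6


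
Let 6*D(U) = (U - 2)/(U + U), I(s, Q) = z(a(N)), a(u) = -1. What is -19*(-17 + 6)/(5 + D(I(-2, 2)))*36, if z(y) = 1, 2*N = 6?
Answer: 90288/59 ≈ 1530.3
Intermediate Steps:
N = 3 (N = (1/2)*6 = 3)
I(s, Q) = 1
D(U) = (-2 + U)/(12*U) (D(U) = ((U - 2)/(U + U))/6 = ((-2 + U)/((2*U)))/6 = ((-2 + U)*(1/(2*U)))/6 = ((-2 + U)/(2*U))/6 = (-2 + U)/(12*U))
-19*(-17 + 6)/(5 + D(I(-2, 2)))*36 = -19*(-17 + 6)/(5 + (1/12)*(-2 + 1)/1)*36 = -(-209)/(5 + (1/12)*1*(-1))*36 = -(-209)/(5 - 1/12)*36 = -(-209)/59/12*36 = -(-209)*12/59*36 = -19*(-132/59)*36 = (2508/59)*36 = 90288/59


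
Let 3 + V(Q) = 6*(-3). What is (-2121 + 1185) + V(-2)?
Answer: -957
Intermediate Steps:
V(Q) = -21 (V(Q) = -3 + 6*(-3) = -3 - 18 = -21)
(-2121 + 1185) + V(-2) = (-2121 + 1185) - 21 = -936 - 21 = -957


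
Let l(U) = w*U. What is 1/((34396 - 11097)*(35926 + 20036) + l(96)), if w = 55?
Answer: 1/1303863918 ≈ 7.6695e-10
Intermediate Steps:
l(U) = 55*U
1/((34396 - 11097)*(35926 + 20036) + l(96)) = 1/((34396 - 11097)*(35926 + 20036) + 55*96) = 1/(23299*55962 + 5280) = 1/(1303858638 + 5280) = 1/1303863918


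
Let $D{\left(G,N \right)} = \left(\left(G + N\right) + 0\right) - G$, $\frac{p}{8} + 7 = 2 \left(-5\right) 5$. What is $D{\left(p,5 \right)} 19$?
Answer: $95$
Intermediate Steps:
$p = -456$ ($p = -56 + 8 \cdot 2 \left(-5\right) 5 = -56 + 8 \left(\left(-10\right) 5\right) = -56 + 8 \left(-50\right) = -56 - 400 = -456$)
$D{\left(G,N \right)} = N$ ($D{\left(G,N \right)} = \left(G + N\right) - G = N$)
$D{\left(p,5 \right)} 19 = 5 \cdot 19 = 95$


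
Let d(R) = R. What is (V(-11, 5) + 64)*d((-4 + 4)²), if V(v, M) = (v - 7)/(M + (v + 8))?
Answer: 0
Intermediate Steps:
V(v, M) = (-7 + v)/(8 + M + v) (V(v, M) = (-7 + v)/(M + (8 + v)) = (-7 + v)/(8 + M + v))
(V(-11, 5) + 64)*d((-4 + 4)²) = ((-7 - 11)/(8 + 5 - 11) + 64)*(-4 + 4)² = (-18/2 + 64)*0² = ((½)*(-18) + 64)*0 = (-9 + 64)*0 = 55*0 = 0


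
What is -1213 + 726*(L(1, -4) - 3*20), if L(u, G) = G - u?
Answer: -48403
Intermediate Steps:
-1213 + 726*(L(1, -4) - 3*20) = -1213 + 726*((-4 - 1*1) - 3*20) = -1213 + 726*((-4 - 1) - 60) = -1213 + 726*(-5 - 60) = -1213 + 726*(-65) = -1213 - 47190 = -48403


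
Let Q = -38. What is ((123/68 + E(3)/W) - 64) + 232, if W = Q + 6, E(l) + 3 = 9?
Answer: 46137/272 ≈ 169.62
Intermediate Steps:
E(l) = 6 (E(l) = -3 + 9 = 6)
W = -32 (W = -38 + 6 = -32)
((123/68 + E(3)/W) - 64) + 232 = ((123/68 + 6/(-32)) - 64) + 232 = ((123*(1/68) + 6*(-1/32)) - 64) + 232 = ((123/68 - 3/16) - 64) + 232 = (441/272 - 64) + 232 = -16967/272 + 232 = 46137/272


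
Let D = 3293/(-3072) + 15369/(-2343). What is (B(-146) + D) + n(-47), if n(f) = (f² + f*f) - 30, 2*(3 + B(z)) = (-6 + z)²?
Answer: 38218250695/2399232 ≈ 15929.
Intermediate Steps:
B(z) = -3 + (-6 + z)²/2
n(f) = -30 + 2*f² (n(f) = (f² + f²) - 30 = 2*f² - 30 = -30 + 2*f²)
D = -18309689/2399232 (D = 3293*(-1/3072) + 15369*(-1/2343) = -3293/3072 - 5123/781 = -18309689/2399232 ≈ -7.6315)
(B(-146) + D) + n(-47) = ((-3 + (-6 - 146)²/2) - 18309689/2399232) + (-30 + 2*(-47)²) = ((-3 + (½)*(-152)²) - 18309689/2399232) + (-30 + 2*2209) = ((-3 + (½)*23104) - 18309689/2399232) + (-30 + 4418) = ((-3 + 11552) - 18309689/2399232) + 4388 = (11549 - 18309689/2399232) + 4388 = 27690420679/2399232 + 4388 = 38218250695/2399232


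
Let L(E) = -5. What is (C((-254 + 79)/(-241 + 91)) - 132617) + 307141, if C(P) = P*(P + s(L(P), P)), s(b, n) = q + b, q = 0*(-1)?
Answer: 6282703/36 ≈ 1.7452e+5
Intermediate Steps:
q = 0
s(b, n) = b (s(b, n) = 0 + b = b)
C(P) = P*(-5 + P) (C(P) = P*(P - 5) = P*(-5 + P))
(C((-254 + 79)/(-241 + 91)) - 132617) + 307141 = (((-254 + 79)/(-241 + 91))*(-5 + (-254 + 79)/(-241 + 91)) - 132617) + 307141 = ((-175/(-150))*(-5 - 175/(-150)) - 132617) + 307141 = ((-175*(-1/150))*(-5 - 175*(-1/150)) - 132617) + 307141 = (7*(-5 + 7/6)/6 - 132617) + 307141 = ((7/6)*(-23/6) - 132617) + 307141 = (-161/36 - 132617) + 307141 = -4774373/36 + 307141 = 6282703/36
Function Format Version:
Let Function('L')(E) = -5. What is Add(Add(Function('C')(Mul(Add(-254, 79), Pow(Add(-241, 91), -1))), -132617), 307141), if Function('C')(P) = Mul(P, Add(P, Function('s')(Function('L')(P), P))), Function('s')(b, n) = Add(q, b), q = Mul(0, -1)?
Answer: Rational(6282703, 36) ≈ 1.7452e+5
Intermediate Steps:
q = 0
Function('s')(b, n) = b (Function('s')(b, n) = Add(0, b) = b)
Function('C')(P) = Mul(P, Add(-5, P)) (Function('C')(P) = Mul(P, Add(P, -5)) = Mul(P, Add(-5, P)))
Add(Add(Function('C')(Mul(Add(-254, 79), Pow(Add(-241, 91), -1))), -132617), 307141) = Add(Add(Mul(Mul(Add(-254, 79), Pow(Add(-241, 91), -1)), Add(-5, Mul(Add(-254, 79), Pow(Add(-241, 91), -1)))), -132617), 307141) = Add(Add(Mul(Mul(-175, Pow(-150, -1)), Add(-5, Mul(-175, Pow(-150, -1)))), -132617), 307141) = Add(Add(Mul(Mul(-175, Rational(-1, 150)), Add(-5, Mul(-175, Rational(-1, 150)))), -132617), 307141) = Add(Add(Mul(Rational(7, 6), Add(-5, Rational(7, 6))), -132617), 307141) = Add(Add(Mul(Rational(7, 6), Rational(-23, 6)), -132617), 307141) = Add(Add(Rational(-161, 36), -132617), 307141) = Add(Rational(-4774373, 36), 307141) = Rational(6282703, 36)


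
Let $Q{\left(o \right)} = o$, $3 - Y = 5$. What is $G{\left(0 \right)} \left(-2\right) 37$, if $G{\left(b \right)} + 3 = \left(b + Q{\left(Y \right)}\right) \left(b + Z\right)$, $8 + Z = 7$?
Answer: $74$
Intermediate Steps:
$Y = -2$ ($Y = 3 - 5 = -2$)
$Z = -1$ ($Z = -8 + 7 = -1$)
$G{\left(b \right)} = -3 + \left(-1 + b\right) \left(-2 + b\right)$ ($G{\left(b \right)} = -3 + \left(b - 2\right) \left(b - 1\right) = -3 + \left(-2 + b\right) \left(-1 + b\right) = -3 + \left(-1 + b\right) \left(-2 + b\right)$)
$G{\left(0 \right)} \left(-2\right) 37 = \left(-1 + 0^{2} - 0\right) \left(-2\right) 37 = \left(-1 + 0 + 0\right) \left(-2\right) 37 = \left(-1\right) \left(-2\right) 37 = 2 \cdot 37 = 74$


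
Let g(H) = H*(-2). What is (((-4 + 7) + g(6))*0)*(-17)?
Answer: 0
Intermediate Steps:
g(H) = -2*H
(((-4 + 7) + g(6))*0)*(-17) = (((-4 + 7) - 2*6)*0)*(-17) = ((3 - 12)*0)*(-17) = -9*0*(-17) = 0*(-17) = 0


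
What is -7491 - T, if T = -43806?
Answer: 36315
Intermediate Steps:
-7491 - T = -7491 - 1*(-43806) = -7491 + 43806 = 36315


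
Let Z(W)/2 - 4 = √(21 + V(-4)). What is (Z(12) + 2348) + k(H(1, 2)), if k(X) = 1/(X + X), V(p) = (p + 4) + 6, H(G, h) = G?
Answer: 4713/2 + 6*√3 ≈ 2366.9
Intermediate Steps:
V(p) = 10 + p (V(p) = (4 + p) + 6 = 10 + p)
k(X) = 1/(2*X)
Z(W) = 8 + 6*√3 (Z(W) = 8 + 2*√(21 + (10 - 4)) = 8 + 2*√(21 + 6) = 8 + 2*√27 = 8 + 2*(3*√3) = 8 + 6*√3)
(Z(12) + 2348) + k(H(1, 2)) = ((8 + 6*√3) + 2348) + (½)/1 = (2356 + 6*√3) + (½)*1 = (2356 + 6*√3) + ½ = 4713/2 + 6*√3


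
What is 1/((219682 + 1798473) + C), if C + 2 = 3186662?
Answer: 1/5204815 ≈ 1.9213e-7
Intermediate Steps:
C = 3186660 (C = -2 + 3186662 = 3186660)
1/((219682 + 1798473) + C) = 1/((219682 + 1798473) + 3186660) = 1/(2018155 + 3186660) = 1/5204815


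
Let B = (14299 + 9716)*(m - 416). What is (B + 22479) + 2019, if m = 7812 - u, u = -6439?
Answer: 332272023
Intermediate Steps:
m = 14251 (m = 7812 - 1*(-6439) = 7812 + 6439 = 14251)
B = 332247525 (B = (14299 + 9716)*(14251 - 416) = 24015*13835 = 332247525)
(B + 22479) + 2019 = (332247525 + 22479) + 2019 = 332270004 + 2019 = 332272023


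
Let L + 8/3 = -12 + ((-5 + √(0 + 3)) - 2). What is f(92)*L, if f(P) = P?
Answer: -5980/3 + 92*√3 ≈ -1834.0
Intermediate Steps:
L = -65/3 + √3 (L = -8/3 + (-12 + ((-5 + √(0 + 3)) - 2)) = -8/3 + (-12 + ((-5 + √3) - 2)) = -8/3 + (-12 + (-7 + √3)) = -8/3 + (-19 + √3) = -65/3 + √3 ≈ -19.935)
f(92)*L = 92*(-65/3 + √3) = -5980/3 + 92*√3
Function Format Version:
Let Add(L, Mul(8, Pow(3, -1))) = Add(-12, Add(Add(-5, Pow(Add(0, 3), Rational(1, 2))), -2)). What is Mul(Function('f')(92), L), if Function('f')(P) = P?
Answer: Add(Rational(-5980, 3), Mul(92, Pow(3, Rational(1, 2)))) ≈ -1834.0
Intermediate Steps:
L = Add(Rational(-65, 3), Pow(3, Rational(1, 2))) (L = Add(Rational(-8, 3), Add(-12, Add(Add(-5, Pow(Add(0, 3), Rational(1, 2))), -2))) = Add(Rational(-8, 3), Add(-12, Add(Add(-5, Pow(3, Rational(1, 2))), -2))) = Add(Rational(-8, 3), Add(-12, Add(-7, Pow(3, Rational(1, 2))))) = Add(Rational(-8, 3), Add(-19, Pow(3, Rational(1, 2)))) = Add(Rational(-65, 3), Pow(3, Rational(1, 2))) ≈ -19.935)
Mul(Function('f')(92), L) = Mul(92, Add(Rational(-65, 3), Pow(3, Rational(1, 2)))) = Add(Rational(-5980, 3), Mul(92, Pow(3, Rational(1, 2))))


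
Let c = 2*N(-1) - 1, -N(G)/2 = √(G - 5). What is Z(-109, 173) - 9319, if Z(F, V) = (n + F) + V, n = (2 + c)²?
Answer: -9350 - 8*I*√6 ≈ -9350.0 - 19.596*I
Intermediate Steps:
N(G) = -2*√(-5 + G) (N(G) = -2*√(G - 5) = -2*√(-5 + G))
c = -1 - 4*I*√6 (c = 2*(-2*√(-5 - 1)) - 1 = 2*(-2*I*√6) - 1 = -4*I*√6 - 1 = -1 - 4*I*√6 ≈ -1.0 - 9.798*I)
n = (1 - 4*I*√6)² (n = (2 + (-1 - 4*I*√6))² = (1 - 4*I*√6)² ≈ -95.0 - 19.596*I)
Z(F, V) = F + V + (1 - 4*I*√6)² (Z(F, V) = ((1 - 4*I*√6)² + F) + V = (F + (1 - 4*I*√6)²) + V = F + V + (1 - 4*I*√6)²)
Z(-109, 173) - 9319 = (-95 - 109 + 173 - 8*I*√6) - 9319 = (-31 - 8*I*√6) - 9319 = -9350 - 8*I*√6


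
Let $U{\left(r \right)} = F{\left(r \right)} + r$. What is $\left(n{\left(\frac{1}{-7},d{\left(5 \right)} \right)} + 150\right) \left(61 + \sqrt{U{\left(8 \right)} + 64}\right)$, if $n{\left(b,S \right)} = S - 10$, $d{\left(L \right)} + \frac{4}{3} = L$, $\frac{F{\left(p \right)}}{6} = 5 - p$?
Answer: $\frac{26291}{3} + 431 \sqrt{6} \approx 9819.4$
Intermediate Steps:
$F{\left(p \right)} = 30 - 6 p$ ($F{\left(p \right)} = 6 \left(5 - p\right) = 30 - 6 p$)
$d{\left(L \right)} = - \frac{4}{3} + L$
$n{\left(b,S \right)} = -10 + S$
$U{\left(r \right)} = 30 - 5 r$ ($U{\left(r \right)} = \left(30 - 6 r\right) + r = 30 - 5 r$)
$\left(n{\left(\frac{1}{-7},d{\left(5 \right)} \right)} + 150\right) \left(61 + \sqrt{U{\left(8 \right)} + 64}\right) = \left(\left(-10 + \left(- \frac{4}{3} + 5\right)\right) + 150\right) \left(61 + \sqrt{\left(30 - 40\right) + 64}\right) = \left(\left(-10 + \frac{11}{3}\right) + 150\right) \left(61 + \sqrt{\left(30 - 40\right) + 64}\right) = \left(- \frac{19}{3} + 150\right) \left(61 + \sqrt{-10 + 64}\right) = \frac{431 \left(61 + \sqrt{54}\right)}{3} = \frac{431 \left(61 + 3 \sqrt{6}\right)}{3} = \frac{26291}{3} + 431 \sqrt{6}$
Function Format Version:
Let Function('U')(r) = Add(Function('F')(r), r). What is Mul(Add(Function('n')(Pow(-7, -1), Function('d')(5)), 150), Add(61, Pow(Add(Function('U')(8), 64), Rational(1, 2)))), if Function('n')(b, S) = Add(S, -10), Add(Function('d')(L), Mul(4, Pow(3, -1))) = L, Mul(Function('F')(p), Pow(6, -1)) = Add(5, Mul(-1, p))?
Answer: Add(Rational(26291, 3), Mul(431, Pow(6, Rational(1, 2)))) ≈ 9819.4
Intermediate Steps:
Function('F')(p) = Add(30, Mul(-6, p)) (Function('F')(p) = Mul(6, Add(5, Mul(-1, p))) = Add(30, Mul(-6, p)))
Function('d')(L) = Add(Rational(-4, 3), L)
Function('n')(b, S) = Add(-10, S)
Function('U')(r) = Add(30, Mul(-5, r)) (Function('U')(r) = Add(Add(30, Mul(-6, r)), r) = Add(30, Mul(-5, r)))
Mul(Add(Function('n')(Pow(-7, -1), Function('d')(5)), 150), Add(61, Pow(Add(Function('U')(8), 64), Rational(1, 2)))) = Mul(Add(Add(-10, Add(Rational(-4, 3), 5)), 150), Add(61, Pow(Add(Add(30, Mul(-5, 8)), 64), Rational(1, 2)))) = Mul(Add(Add(-10, Rational(11, 3)), 150), Add(61, Pow(Add(Add(30, -40), 64), Rational(1, 2)))) = Mul(Add(Rational(-19, 3), 150), Add(61, Pow(Add(-10, 64), Rational(1, 2)))) = Mul(Rational(431, 3), Add(61, Pow(54, Rational(1, 2)))) = Mul(Rational(431, 3), Add(61, Mul(3, Pow(6, Rational(1, 2))))) = Add(Rational(26291, 3), Mul(431, Pow(6, Rational(1, 2))))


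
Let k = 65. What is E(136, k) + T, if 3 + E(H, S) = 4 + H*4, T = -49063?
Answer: -48518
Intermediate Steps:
E(H, S) = 1 + 4*H (E(H, S) = -3 + (4 + H*4) = -3 + (4 + 4*H) = 1 + 4*H)
E(136, k) + T = (1 + 4*136) - 49063 = (1 + 544) - 49063 = 545 - 49063 = -48518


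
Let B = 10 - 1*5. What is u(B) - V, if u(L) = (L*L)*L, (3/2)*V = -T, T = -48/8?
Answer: 121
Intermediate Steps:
T = -6 (T = -48*⅛ = -6)
V = 4 (V = 2*(-1*(-6))/3 = (⅔)*6 = 4)
B = 5 (B = 10 - 5 = 5)
u(L) = L³ (u(L) = L²*L = L³)
u(B) - V = 5³ - 1*4 = 125 - 4 = 121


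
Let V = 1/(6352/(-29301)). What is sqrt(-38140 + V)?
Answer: I*sqrt(96190948657)/1588 ≈ 195.31*I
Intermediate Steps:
V = -29301/6352 (V = 1/(6352*(-1/29301)) = 1/(-6352/29301) = -29301/6352 ≈ -4.6129)
sqrt(-38140 + V) = sqrt(-38140 - 29301/6352) = sqrt(-242294581/6352) = I*sqrt(96190948657)/1588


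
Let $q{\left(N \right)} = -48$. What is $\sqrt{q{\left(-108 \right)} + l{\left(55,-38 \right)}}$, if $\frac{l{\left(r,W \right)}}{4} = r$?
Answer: $2 \sqrt{43} \approx 13.115$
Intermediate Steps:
$l{\left(r,W \right)} = 4 r$
$\sqrt{q{\left(-108 \right)} + l{\left(55,-38 \right)}} = \sqrt{-48 + 4 \cdot 55} = \sqrt{-48 + 220} = \sqrt{172} = 2 \sqrt{43}$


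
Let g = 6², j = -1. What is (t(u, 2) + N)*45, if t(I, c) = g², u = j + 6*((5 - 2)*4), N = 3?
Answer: 58455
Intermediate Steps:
u = 71 (u = -1 + 6*((5 - 2)*4) = -1 + 6*(3*4) = -1 + 6*12 = -1 + 72 = 71)
g = 36
t(I, c) = 1296 (t(I, c) = 36² = 1296)
(t(u, 2) + N)*45 = (1296 + 3)*45 = 1299*45 = 58455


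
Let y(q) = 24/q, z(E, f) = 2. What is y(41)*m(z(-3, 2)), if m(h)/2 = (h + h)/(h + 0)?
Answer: 96/41 ≈ 2.3415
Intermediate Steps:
m(h) = 4 (m(h) = 2*((h + h)/(h + 0)) = 2*((2*h)/h) = 2*2 = 4)
y(41)*m(z(-3, 2)) = (24/41)*4 = 96/41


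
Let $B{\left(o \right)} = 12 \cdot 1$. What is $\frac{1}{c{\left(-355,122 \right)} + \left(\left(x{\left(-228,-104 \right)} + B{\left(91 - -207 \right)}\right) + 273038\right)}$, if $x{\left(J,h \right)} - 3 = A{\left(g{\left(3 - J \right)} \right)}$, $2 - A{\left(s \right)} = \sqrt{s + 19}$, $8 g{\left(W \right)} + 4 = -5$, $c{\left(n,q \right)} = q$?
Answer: $\frac{2185416}{597005386489} + \frac{2 \sqrt{286}}{597005386489} \approx 3.6607 \cdot 10^{-6}$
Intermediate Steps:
$g{\left(W \right)} = - \frac{9}{8}$ ($g{\left(W \right)} = - \frac{1}{2} + \frac{1}{8} \left(-5\right) = - \frac{1}{2} - \frac{5}{8} = - \frac{9}{8}$)
$A{\left(s \right)} = 2 - \sqrt{19 + s}$ ($A{\left(s \right)} = 2 - \sqrt{s + 19} = 2 - \sqrt{19 + s}$)
$x{\left(J,h \right)} = 5 - \frac{\sqrt{286}}{4}$ ($x{\left(J,h \right)} = 3 + \left(2 - \sqrt{19 - \frac{9}{8}}\right) = 3 + \left(2 - \sqrt{\frac{143}{8}}\right) = 3 + \left(2 - \frac{\sqrt{286}}{4}\right) = 5 - \frac{\sqrt{286}}{4}$)
$B{\left(o \right)} = 12$
$\frac{1}{c{\left(-355,122 \right)} + \left(\left(x{\left(-228,-104 \right)} + B{\left(91 - -207 \right)}\right) + 273038\right)} = \frac{1}{122 + \left(\left(\left(5 - \frac{\sqrt{286}}{4}\right) + 12\right) + 273038\right)} = \frac{1}{122 + \left(\left(17 - \frac{\sqrt{286}}{4}\right) + 273038\right)} = \frac{1}{122 + \left(273055 - \frac{\sqrt{286}}{4}\right)} = \frac{1}{273177 - \frac{\sqrt{286}}{4}}$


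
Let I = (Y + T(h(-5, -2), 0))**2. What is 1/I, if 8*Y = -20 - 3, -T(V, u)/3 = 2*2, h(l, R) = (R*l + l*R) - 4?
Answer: 64/14161 ≈ 0.0045195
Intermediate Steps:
h(l, R) = -4 + 2*R*l (h(l, R) = (R*l + R*l) - 4 = 2*R*l - 4 = -4 + 2*R*l)
T(V, u) = -12 (T(V, u) = -6*2 = -3*4 = -12)
Y = -23/8 (Y = (-20 - 3)/8 = (1/8)*(-23) = -23/8 ≈ -2.8750)
I = 14161/64 (I = (-23/8 - 12)**2 = (-119/8)**2 = 14161/64 ≈ 221.27)
1/I = 1/(14161/64) = 64/14161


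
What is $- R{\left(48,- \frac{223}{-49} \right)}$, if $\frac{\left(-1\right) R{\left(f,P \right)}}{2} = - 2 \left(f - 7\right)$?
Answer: $-164$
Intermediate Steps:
$R{\left(f,P \right)} = -28 + 4 f$ ($R{\left(f,P \right)} = - 2 \left(- 2 \left(f - 7\right)\right) = - 2 \left(- 2 \left(-7 + f\right)\right) = - 2 \left(14 - 2 f\right) = -28 + 4 f$)
$- R{\left(48,- \frac{223}{-49} \right)} = - (-28 + 4 \cdot 48) = - (-28 + 192) = \left(-1\right) 164 = -164$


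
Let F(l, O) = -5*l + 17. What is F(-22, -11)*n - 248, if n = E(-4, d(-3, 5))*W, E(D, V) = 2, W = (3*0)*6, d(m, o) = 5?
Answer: -248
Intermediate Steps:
W = 0 (W = 0*6 = 0)
F(l, O) = 17 - 5*l
n = 0 (n = 2*0 = 0)
F(-22, -11)*n - 248 = (17 - 5*(-22))*0 - 248 = (17 + 110)*0 - 248 = 127*0 - 248 = 0 - 248 = -248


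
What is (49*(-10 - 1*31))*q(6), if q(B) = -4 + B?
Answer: -4018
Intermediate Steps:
(49*(-10 - 1*31))*q(6) = (49*(-10 - 1*31))*(-4 + 6) = (49*(-10 - 31))*2 = (49*(-41))*2 = -2009*2 = -4018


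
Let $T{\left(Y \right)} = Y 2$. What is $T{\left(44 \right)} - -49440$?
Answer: $49528$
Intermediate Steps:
$T{\left(Y \right)} = 2 Y$
$T{\left(44 \right)} - -49440 = 2 \cdot 44 - -49440 = 88 + 49440 = 49528$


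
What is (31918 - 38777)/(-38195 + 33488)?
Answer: 6859/4707 ≈ 1.4572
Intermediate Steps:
(31918 - 38777)/(-38195 + 33488) = -6859/(-4707) = -6859*(-1/4707) = 6859/4707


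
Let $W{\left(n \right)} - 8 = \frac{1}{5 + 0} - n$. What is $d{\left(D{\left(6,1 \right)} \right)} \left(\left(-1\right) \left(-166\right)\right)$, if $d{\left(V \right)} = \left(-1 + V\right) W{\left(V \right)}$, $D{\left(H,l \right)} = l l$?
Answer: $0$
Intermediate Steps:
$D{\left(H,l \right)} = l^{2}$
$W{\left(n \right)} = \frac{41}{5} - n$ ($W{\left(n \right)} = 8 - \left(n - \frac{1}{5 + 0}\right) = 8 - \left(- \frac{1}{5} + n\right) = \frac{41}{5} - n$)
$d{\left(V \right)} = \left(-1 + V\right) \left(\frac{41}{5} - V\right)$
$d{\left(D{\left(6,1 \right)} \right)} \left(\left(-1\right) \left(-166\right)\right) = - \frac{\left(-1 + 1^{2}\right) \left(-41 + 5 \cdot 1^{2}\right)}{5} \left(\left(-1\right) \left(-166\right)\right) = - \frac{\left(-1 + 1\right) \left(-41 + 5 \cdot 1\right)}{5} \cdot 166 = \left(- \frac{1}{5}\right) 0 \left(-41 + 5\right) 166 = \left(- \frac{1}{5}\right) 0 \left(-36\right) 166 = 0 \cdot 166 = 0$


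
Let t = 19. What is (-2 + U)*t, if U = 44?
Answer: 798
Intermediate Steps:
(-2 + U)*t = (-2 + 44)*19 = 42*19 = 798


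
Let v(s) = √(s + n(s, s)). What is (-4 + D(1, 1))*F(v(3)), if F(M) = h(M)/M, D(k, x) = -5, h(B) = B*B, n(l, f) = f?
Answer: -9*√6 ≈ -22.045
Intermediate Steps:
h(B) = B²
v(s) = √2*√s (v(s) = √(s + s) = √(2*s) = √2*√s)
F(M) = M (F(M) = M²/M = M)
(-4 + D(1, 1))*F(v(3)) = (-4 - 5)*(√2*√3) = -9*√6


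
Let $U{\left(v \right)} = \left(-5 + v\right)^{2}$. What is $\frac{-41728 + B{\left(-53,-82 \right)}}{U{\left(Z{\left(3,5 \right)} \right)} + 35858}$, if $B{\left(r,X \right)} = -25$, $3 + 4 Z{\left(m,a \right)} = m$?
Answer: $- \frac{41753}{35883} \approx -1.1636$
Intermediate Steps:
$Z{\left(m,a \right)} = - \frac{3}{4} + \frac{m}{4}$
$\frac{-41728 + B{\left(-53,-82 \right)}}{U{\left(Z{\left(3,5 \right)} \right)} + 35858} = \frac{-41728 - 25}{\left(-5 + \left(- \frac{3}{4} + \frac{1}{4} \cdot 3\right)\right)^{2} + 35858} = - \frac{41753}{\left(-5 + \left(- \frac{3}{4} + \frac{3}{4}\right)\right)^{2} + 35858} = - \frac{41753}{\left(-5 + 0\right)^{2} + 35858} = - \frac{41753}{\left(-5\right)^{2} + 35858} = - \frac{41753}{25 + 35858} = - \frac{41753}{35883}$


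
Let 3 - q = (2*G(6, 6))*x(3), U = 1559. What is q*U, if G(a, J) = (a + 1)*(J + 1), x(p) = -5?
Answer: 768587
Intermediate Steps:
G(a, J) = (1 + J)*(1 + a) (G(a, J) = (1 + a)*(1 + J) = (1 + J)*(1 + a))
q = 493 (q = 3 - 2*(1 + 6 + 6 + 6*6)*(-5) = 3 - 2*(1 + 6 + 6 + 36)*(-5) = 3 - 2*49*(-5) = 3 - 98*(-5) = 3 - 1*(-490) = 3 + 490 = 493)
q*U = 493*1559 = 768587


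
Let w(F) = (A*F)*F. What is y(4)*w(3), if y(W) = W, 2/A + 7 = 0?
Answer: -72/7 ≈ -10.286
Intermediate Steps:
A = -2/7 (A = 2/(-7 + 0) = 2/(-7) = 2*(-1/7) = -2/7 ≈ -0.28571)
w(F) = -2*F**2/7 (w(F) = (-2*F/7)*F = -2*F**2/7)
y(4)*w(3) = 4*(-2/7*3**2) = 4*(-2/7*9) = 4*(-18/7) = -72/7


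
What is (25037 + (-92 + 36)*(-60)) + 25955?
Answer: 54352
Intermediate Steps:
(25037 + (-92 + 36)*(-60)) + 25955 = (25037 - 56*(-60)) + 25955 = (25037 + 3360) + 25955 = 28397 + 25955 = 54352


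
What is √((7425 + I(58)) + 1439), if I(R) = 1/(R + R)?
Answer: 5*√1192741/58 ≈ 94.149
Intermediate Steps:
I(R) = 1/(2*R)
√((7425 + I(58)) + 1439) = √((7425 + (½)/58) + 1439) = √((7425 + (½)*(1/58)) + 1439) = √((7425 + 1/116) + 1439) = √(861301/116 + 1439) = √(1028225/116) = 5*√1192741/58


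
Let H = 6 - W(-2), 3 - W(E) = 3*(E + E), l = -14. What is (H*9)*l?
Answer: 1134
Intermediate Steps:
W(E) = 3 - 6*E (W(E) = 3 - 3*(E + E) = 3 - 3*2*E = 3 - 6*E)
H = -9 (H = 6 - (3 - 6*(-2)) = 6 - (3 + 12) = 6 - 1*15 = 6 - 15 = -9)
(H*9)*l = -9*9*(-14) = -81*(-14) = 1134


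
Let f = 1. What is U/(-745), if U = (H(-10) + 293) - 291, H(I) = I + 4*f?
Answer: 4/745 ≈ 0.0053691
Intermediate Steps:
H(I) = 4 + I (H(I) = I + 4*1 = I + 4 = 4 + I)
U = -4 (U = ((4 - 10) + 293) - 291 = (-6 + 293) - 291 = 287 - 291 = -4)
U/(-745) = -4/(-745) = -4*(-1/745) = 4/745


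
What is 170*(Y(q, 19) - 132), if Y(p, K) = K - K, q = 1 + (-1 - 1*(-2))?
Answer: -22440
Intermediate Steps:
q = 2 (q = 1 + (-1 + 2) = 1 + 1 = 2)
Y(p, K) = 0
170*(Y(q, 19) - 132) = 170*(0 - 132) = 170*(-132) = -22440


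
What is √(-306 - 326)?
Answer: 2*I*√158 ≈ 25.14*I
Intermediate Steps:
√(-306 - 326) = √(-632) = 2*I*√158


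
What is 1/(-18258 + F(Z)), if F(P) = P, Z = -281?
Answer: -1/18539 ≈ -5.3940e-5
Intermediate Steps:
1/(-18258 + F(Z)) = 1/(-18258 - 281) = 1/(-18539) = -1/18539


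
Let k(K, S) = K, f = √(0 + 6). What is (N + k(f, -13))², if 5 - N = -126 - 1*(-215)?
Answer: (84 - √6)² ≈ 6650.5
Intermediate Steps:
f = √6 ≈ 2.4495
N = -84 (N = 5 - (-126 - 1*(-215)) = 5 - (-126 + 215) = 5 - 1*89 = 5 - 89 = -84)
(N + k(f, -13))² = (-84 + √6)²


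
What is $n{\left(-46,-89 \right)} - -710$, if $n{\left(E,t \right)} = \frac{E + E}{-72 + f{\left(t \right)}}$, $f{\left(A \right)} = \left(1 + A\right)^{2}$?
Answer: $\frac{1361757}{1918} \approx 709.99$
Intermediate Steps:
$n{\left(E,t \right)} = \frac{2 E}{-72 + \left(1 + t\right)^{2}}$ ($n{\left(E,t \right)} = \frac{E + E}{-72 + \left(1 + t\right)^{2}} = \frac{2 E}{-72 + \left(1 + t\right)^{2}}$)
$n{\left(-46,-89 \right)} - -710 = 2 \left(-46\right) \frac{1}{-72 + \left(1 - 89\right)^{2}} - -710 = 2 \left(-46\right) \frac{1}{-72 + \left(-88\right)^{2}} + 710 = 2 \left(-46\right) \frac{1}{-72 + 7744} + 710 = 2 \left(-46\right) \frac{1}{7672} + 710 = - \frac{23}{1918} + 710 = \frac{1361757}{1918}$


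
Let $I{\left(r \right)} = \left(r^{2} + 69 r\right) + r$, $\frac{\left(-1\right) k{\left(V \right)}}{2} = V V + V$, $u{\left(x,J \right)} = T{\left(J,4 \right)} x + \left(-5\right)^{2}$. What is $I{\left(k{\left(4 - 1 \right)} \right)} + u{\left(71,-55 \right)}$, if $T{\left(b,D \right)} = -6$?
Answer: $-1505$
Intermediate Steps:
$u{\left(x,J \right)} = 25 - 6 x$ ($u{\left(x,J \right)} = - 6 x + \left(-5\right)^{2} = - 6 x + 25 = 25 - 6 x$)
$k{\left(V \right)} = - 2 V - 2 V^{2}$ ($k{\left(V \right)} = - 2 \left(V V + V\right) = - 2 \left(V^{2} + V\right) = - 2 \left(V + V^{2}\right) = - 2 V - 2 V^{2}$)
$I{\left(r \right)} = r^{2} + 70 r$
$I{\left(k{\left(4 - 1 \right)} \right)} + u{\left(71,-55 \right)} = - 2 \left(4 - 1\right) \left(1 + \left(4 - 1\right)\right) \left(70 - 2 \left(4 - 1\right) \left(1 + \left(4 - 1\right)\right)\right) + \left(25 - 426\right) = \left(-2\right) 3 \left(1 + 3\right) \left(70 - 6 \left(1 + 3\right)\right) + \left(25 - 426\right) = \left(-2\right) 3 \cdot 4 \left(70 - 6 \cdot 4\right) - 401 = - 24 \left(70 - 24\right) - 401 = \left(-24\right) 46 - 401 = -1104 - 401 = -1505$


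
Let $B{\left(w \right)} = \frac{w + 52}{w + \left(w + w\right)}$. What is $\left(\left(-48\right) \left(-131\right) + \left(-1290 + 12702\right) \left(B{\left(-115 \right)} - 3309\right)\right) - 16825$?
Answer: $- \frac{4343637523}{115} \approx -3.7771 \cdot 10^{7}$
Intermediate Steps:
$B{\left(w \right)} = \frac{52 + w}{3 w}$ ($B{\left(w \right)} = \frac{52 + w}{w + 2 w} = \frac{52 + w}{3 w}$)
$\left(\left(-48\right) \left(-131\right) + \left(-1290 + 12702\right) \left(B{\left(-115 \right)} - 3309\right)\right) - 16825 = \left(\left(-48\right) \left(-131\right) + \left(-1290 + 12702\right) \left(\frac{52 - 115}{3 \left(-115\right)} - 3309\right)\right) - 16825 = \left(6288 + 11412 \left(\frac{1}{3} \left(- \frac{1}{115}\right) \left(-63\right) - 3309\right)\right) - 16825 = \left(6288 + 11412 \left(\frac{21}{115} - 3309\right)\right) - 16825 = \left(6288 + 11412 \left(- \frac{380514}{115}\right)\right) - 16825 = \left(6288 - \frac{4342425768}{115}\right) - 16825 = - \frac{4341702648}{115} - 16825 = - \frac{4343637523}{115}$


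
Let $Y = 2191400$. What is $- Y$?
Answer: $-2191400$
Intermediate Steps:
$- Y = \left(-1\right) 2191400 = -2191400$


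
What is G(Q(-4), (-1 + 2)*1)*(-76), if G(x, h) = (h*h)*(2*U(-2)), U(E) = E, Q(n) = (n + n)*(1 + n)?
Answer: 304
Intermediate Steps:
Q(n) = 2*n*(1 + n) (Q(n) = (2*n)*(1 + n) = 2*n*(1 + n))
G(x, h) = -4*h² (G(x, h) = (h*h)*(2*(-2)) = h²*(-4) = -4*h²)
G(Q(-4), (-1 + 2)*1)*(-76) = -4*(-1 + 2)²*(-76) = -4*1²*(-76) = -4*1*(-76) = -4*(-76) = 304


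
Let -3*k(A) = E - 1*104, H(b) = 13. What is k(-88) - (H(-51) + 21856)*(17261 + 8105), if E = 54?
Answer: -1664187112/3 ≈ -5.5473e+8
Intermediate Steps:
k(A) = 50/3 (k(A) = -(54 - 1*104)/3 = -(54 - 104)/3 = -⅓*(-50) = 50/3)
k(-88) - (H(-51) + 21856)*(17261 + 8105) = 50/3 - (13 + 21856)*(17261 + 8105) = 50/3 - 21869*25366 = 50/3 - 1*554729054 = 50/3 - 554729054 = -1664187112/3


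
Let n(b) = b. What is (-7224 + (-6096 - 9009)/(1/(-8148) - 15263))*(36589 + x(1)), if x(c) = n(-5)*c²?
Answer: -6572496285888288/24872585 ≈ -2.6425e+8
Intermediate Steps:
x(c) = -5*c²
(-7224 + (-6096 - 9009)/(1/(-8148) - 15263))*(36589 + x(1)) = (-7224 + (-6096 - 9009)/(1/(-8148) - 15263))*(36589 - 5*1²) = (-7224 - 15105/(-1/8148 - 15263))*(36589 - 5*1) = (-7224 - 15105/(-124362925/8148))*(36589 - 5) = (-7224 - 15105*(-8148/124362925))*36584 = (-7224 + 24615108/24872585)*36584 = -179654938932/24872585*36584 = -6572496285888288/24872585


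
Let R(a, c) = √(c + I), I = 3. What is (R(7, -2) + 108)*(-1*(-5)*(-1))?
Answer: -545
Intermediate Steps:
R(a, c) = √(3 + c) (R(a, c) = √(c + 3) = √(3 + c))
(R(7, -2) + 108)*(-1*(-5)*(-1)) = (√(3 - 2) + 108)*(-1*(-5)*(-1)) = (√1 + 108)*(5*(-1)) = (1 + 108)*(-5) = 109*(-5) = -545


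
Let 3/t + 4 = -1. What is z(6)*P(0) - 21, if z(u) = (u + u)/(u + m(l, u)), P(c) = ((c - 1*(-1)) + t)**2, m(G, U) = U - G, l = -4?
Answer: -522/25 ≈ -20.880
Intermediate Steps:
t = -3/5 (t = 3/(-4 - 1) = 3/(-5) = 3*(-1/5) = -3/5 ≈ -0.60000)
P(c) = (2/5 + c)**2 (P(c) = ((c - 1*(-1)) - 3/5)**2 = ((c + 1) - 3/5)**2 = ((1 + c) - 3/5)**2 = (2/5 + c)**2)
z(u) = 2*u/(4 + 2*u) (z(u) = (u + u)/(u + (u - 1*(-4))) = (2*u)/(u + (u + 4)) = (2*u)/(u + (4 + u)) = (2*u)/(4 + 2*u) = 2*u/(4 + 2*u))
z(6)*P(0) - 21 = (6/(2 + 6))*((2 + 5*0)**2/25) - 21 = (6/8)*((2 + 0)**2/25) - 21 = (6*(1/8))*((1/25)*2**2) - 21 = 3*((1/25)*4)/4 - 21 = (3/4)*(4/25) - 21 = 3/25 - 21 = -522/25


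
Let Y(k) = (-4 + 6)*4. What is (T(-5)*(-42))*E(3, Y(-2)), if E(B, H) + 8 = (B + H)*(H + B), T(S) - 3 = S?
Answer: 9492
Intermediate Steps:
T(S) = 3 + S
Y(k) = 8 (Y(k) = 2*4 = 8)
E(B, H) = -8 + (B + H)² (E(B, H) = -8 + (B + H)*(H + B) = -8 + (B + H)*(B + H) = -8 + (B + H)²)
(T(-5)*(-42))*E(3, Y(-2)) = ((3 - 5)*(-42))*(-8 + (3 + 8)²) = (-2*(-42))*(-8 + 11²) = 84*(-8 + 121) = 84*113 = 9492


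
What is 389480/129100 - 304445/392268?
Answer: 5673834557/2532089940 ≈ 2.2408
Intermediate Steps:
389480/129100 - 304445/392268 = 389480*(1/129100) - 304445*1/392268 = 19474/6455 - 304445/392268 = 5673834557/2532089940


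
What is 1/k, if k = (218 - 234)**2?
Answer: 1/256 ≈ 0.0039063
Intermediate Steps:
k = 256 (k = (-16)**2 = 256)
1/k = 1/256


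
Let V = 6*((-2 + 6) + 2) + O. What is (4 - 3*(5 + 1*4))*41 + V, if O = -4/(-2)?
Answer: -905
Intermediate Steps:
O = 2 (O = -4*(-½) = 2)
V = 38 (V = 6*((-2 + 6) + 2) + 2 = 6*(4 + 2) + 2 = 6*6 + 2 = 36 + 2 = 38)
(4 - 3*(5 + 1*4))*41 + V = (4 - 3*(5 + 1*4))*41 + 38 = (4 - 3*(5 + 4))*41 + 38 = (4 - 3*9)*41 + 38 = (4 - 27)*41 + 38 = -23*41 + 38 = -943 + 38 = -905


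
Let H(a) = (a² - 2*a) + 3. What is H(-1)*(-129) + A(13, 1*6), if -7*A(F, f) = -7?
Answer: -773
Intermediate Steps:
A(F, f) = 1 (A(F, f) = -⅐*(-7) = 1)
H(a) = 3 + a² - 2*a
H(-1)*(-129) + A(13, 1*6) = (3 + (-1)² - 2*(-1))*(-129) + 1 = (3 + 1 + 2)*(-129) + 1 = 6*(-129) + 1 = -774 + 1 = -773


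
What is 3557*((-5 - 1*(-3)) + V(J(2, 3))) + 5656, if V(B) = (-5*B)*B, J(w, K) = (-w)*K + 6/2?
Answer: -161523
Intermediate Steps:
J(w, K) = 3 - K*w (J(w, K) = -K*w + 6*(½) = -K*w + 3 = 3 - K*w)
V(B) = -5*B²
3557*((-5 - 1*(-3)) + V(J(2, 3))) + 5656 = 3557*((-5 - 1*(-3)) - 5*(3 - 1*3*2)²) + 5656 = 3557*((-5 + 3) - 5*(3 - 6)²) + 5656 = 3557*(-2 - 5*(-3)²) + 5656 = 3557*(-2 - 5*9) + 5656 = 3557*(-2 - 45) + 5656 = 3557*(-47) + 5656 = -167179 + 5656 = -161523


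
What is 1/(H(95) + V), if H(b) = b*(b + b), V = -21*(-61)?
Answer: 1/19331 ≈ 5.1730e-5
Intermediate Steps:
V = 1281
H(b) = 2*b**2 (H(b) = b*(2*b) = 2*b**2)
1/(H(95) + V) = 1/(2*95**2 + 1281) = 1/(2*9025 + 1281) = 1/(18050 + 1281) = 1/19331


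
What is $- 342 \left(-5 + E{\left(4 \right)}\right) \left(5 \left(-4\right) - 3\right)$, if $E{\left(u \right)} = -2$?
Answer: $-55062$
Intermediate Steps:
$- 342 \left(-5 + E{\left(4 \right)}\right) \left(5 \left(-4\right) - 3\right) = - 342 \left(-5 - 2\right) \left(5 \left(-4\right) - 3\right) = - 342 \left(- 7 \left(-20 - 3\right)\right) = - 342 \left(\left(-7\right) \left(-23\right)\right) = \left(-342\right) 161 = -55062$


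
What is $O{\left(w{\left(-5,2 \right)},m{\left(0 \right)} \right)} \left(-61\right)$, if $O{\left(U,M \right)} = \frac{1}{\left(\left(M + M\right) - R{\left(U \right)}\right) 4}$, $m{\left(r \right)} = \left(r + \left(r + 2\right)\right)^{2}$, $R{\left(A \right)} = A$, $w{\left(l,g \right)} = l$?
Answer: $- \frac{61}{52} \approx -1.1731$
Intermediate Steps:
$m{\left(r \right)} = \left(2 + 2 r\right)^{2}$ ($m{\left(r \right)} = \left(r + \left(2 + r\right)\right)^{2} = \left(2 + 2 r\right)^{2}$)
$O{\left(U,M \right)} = \frac{1}{- 4 U + 8 M}$ ($O{\left(U,M \right)} = \frac{1}{\left(\left(M + M\right) - U\right) 4} = \frac{1}{\left(2 M - U\right) 4} = \frac{1}{\left(- U + 2 M\right) 4} = \frac{1}{- 4 U + 8 M}$)
$O{\left(w{\left(-5,2 \right)},m{\left(0 \right)} \right)} \left(-61\right) = \frac{1}{4 \left(\left(-1\right) \left(-5\right) + 2 \cdot 4 \left(1 + 0\right)^{2}\right)} \left(-61\right) = \frac{1}{4 \left(5 + 2 \cdot 4 \cdot 1^{2}\right)} \left(-61\right) = \frac{1}{4 \left(5 + 2 \cdot 4 \cdot 1\right)} \left(-61\right) = \frac{1}{4 \left(5 + 2 \cdot 4\right)} \left(-61\right) = \frac{1}{4 \left(5 + 8\right)} \left(-61\right) = \frac{1}{4 \cdot 13} \left(-61\right) = \frac{1}{4} \cdot \frac{1}{13} \left(-61\right) = \frac{1}{52} \left(-61\right) = - \frac{61}{52}$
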